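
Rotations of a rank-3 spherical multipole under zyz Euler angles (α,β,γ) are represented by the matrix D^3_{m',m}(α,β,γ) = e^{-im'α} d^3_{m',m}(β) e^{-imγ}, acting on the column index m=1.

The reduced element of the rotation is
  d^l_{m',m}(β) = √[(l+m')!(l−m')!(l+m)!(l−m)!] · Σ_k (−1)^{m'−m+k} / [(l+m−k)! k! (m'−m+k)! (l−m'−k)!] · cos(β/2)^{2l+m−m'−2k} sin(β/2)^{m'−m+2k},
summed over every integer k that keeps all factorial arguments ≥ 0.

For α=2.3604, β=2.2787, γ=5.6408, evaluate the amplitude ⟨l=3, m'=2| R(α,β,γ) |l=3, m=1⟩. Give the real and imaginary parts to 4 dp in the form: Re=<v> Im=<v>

Re=-0.1836 Im=0.2497

Split into d^3_{2,1}(β=2.2787) × two z-phases.
With c≡cos(β/2)=0.418185 and s≡sin(β/2)=0.908362, N=[120·1·24·2]^{1/2}=75.894664
The bounds max(0,m−m')=0 and min(l+m,l−m')=1 give 2 terms
  k=0: (−1)^1·75.8947/(24)·0.4182^5·0.9084^1 = -0.036737
  k=1: (−1)^2·75.8947/(12)·0.4182^3·0.9084^3 = +0.346667
d^3_{2,1}(2.2787) = -0.036737 +0.346667 = +0.309930
Attach z-rotation phases: D = e^{-i(2)(2.3604)}·(+0.309930)·e^{-i(1)(5.6408)} = -0.183587+0.249704i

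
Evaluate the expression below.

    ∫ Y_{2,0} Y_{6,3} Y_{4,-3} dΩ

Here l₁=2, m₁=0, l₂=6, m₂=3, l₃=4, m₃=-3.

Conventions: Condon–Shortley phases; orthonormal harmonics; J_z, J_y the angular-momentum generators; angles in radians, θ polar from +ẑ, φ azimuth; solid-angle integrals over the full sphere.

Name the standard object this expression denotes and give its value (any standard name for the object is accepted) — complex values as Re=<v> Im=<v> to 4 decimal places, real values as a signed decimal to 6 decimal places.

Gaunt coefficient, -0.165283

This is a Gaunt coefficient — the integral of a triple product of spherical harmonics over the sphere.
m-sum 0 ✓  L=12 even ✓  4≤4≤8 ✓
Π(2lᵢ+1) = 5×13×9 = 585
triangle coeff Δ(2,6,4) = 1/6435
Σ_t [2,2]: t=2:+1/2304 = 1/2304
(3j)²=5/143 [(2 6 4; 0 0 0)], sign=+1
Σ_t [2,2]: t=2:+1/20160 = 1/20160
(3j)²=12/715 [(2 6 4; 0 3 -3)], sign=-1
⇒ 4πI² = 540/1573
I = (-1)√(540/1573/(4π)) = -0.16528277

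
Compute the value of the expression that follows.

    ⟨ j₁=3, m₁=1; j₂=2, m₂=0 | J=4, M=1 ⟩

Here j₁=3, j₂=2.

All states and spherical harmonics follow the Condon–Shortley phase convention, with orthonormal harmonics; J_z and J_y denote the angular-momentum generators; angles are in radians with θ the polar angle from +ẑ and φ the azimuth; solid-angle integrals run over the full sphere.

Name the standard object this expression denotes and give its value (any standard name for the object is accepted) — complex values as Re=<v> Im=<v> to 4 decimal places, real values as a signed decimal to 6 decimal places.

Clebsch–Gordan coefficient, +√(3/28) ≈ +0.327327

This is a Clebsch–Gordan (vector-coupling) coefficient.
j₁+j₂−J=1  J+j₁−j₂=5  J−j₁+j₂=3  j₁+j₂+J+1=10
(j₁±m₁, j₂±m₂, J±M) = (4,2,2,2,5,3)
P² = 1728/7
sum k=0..1:
  [0] +1/24 = 1/24
  [1] −1/48 = -1/48
S = 1/48
C² = P²·S² = 3/28 ; C = +0.327327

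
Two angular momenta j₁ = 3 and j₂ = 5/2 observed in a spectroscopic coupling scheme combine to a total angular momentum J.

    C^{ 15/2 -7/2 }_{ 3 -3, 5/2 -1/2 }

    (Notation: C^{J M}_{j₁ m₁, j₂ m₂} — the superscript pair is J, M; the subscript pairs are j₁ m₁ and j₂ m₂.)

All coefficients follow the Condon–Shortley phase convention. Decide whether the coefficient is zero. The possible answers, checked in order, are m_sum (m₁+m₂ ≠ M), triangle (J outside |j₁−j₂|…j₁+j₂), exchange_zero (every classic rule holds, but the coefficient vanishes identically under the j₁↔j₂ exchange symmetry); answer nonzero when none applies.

triangle

m-sum: m₁+m₂ = -3+(-1/2) = -7/2, M = -7/2  ✓
triangle: need |j₁−j₂| ≤ J ≤ j₁+j₂, i.e. J ∈ [1/2, 11/2]; J = 15/2 is outside ✗ ⇒ coefficient is 0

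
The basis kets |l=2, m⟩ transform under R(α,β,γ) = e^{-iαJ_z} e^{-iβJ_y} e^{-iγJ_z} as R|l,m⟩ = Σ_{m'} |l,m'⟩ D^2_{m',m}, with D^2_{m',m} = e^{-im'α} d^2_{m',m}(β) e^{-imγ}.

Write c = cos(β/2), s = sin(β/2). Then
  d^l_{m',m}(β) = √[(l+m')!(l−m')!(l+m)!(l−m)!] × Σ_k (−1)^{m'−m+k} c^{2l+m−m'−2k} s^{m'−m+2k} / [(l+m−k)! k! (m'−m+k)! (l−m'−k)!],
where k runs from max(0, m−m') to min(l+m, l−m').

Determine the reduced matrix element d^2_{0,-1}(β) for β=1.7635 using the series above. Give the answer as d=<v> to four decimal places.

d^2_{0,-1}(β=1.7635) via the finite sum:
c=cos(1.763500/2)=0.635801, s=sin(1.763500/2)=0.771853; N=√[2·2·1·6]=4.898979
The bounds max(0,m−m')=0 and min(l+m,l−m')=1 give 2 terms
  k=0: (−1)^1·4.8990/(2)·0.6358^3·0.7719^1 = -0.485931
  k=1: (−1)^2·4.8990/(2)·0.6358^1·0.7719^3 = +0.716144
d^2_{0,-1}(1.7635) = -0.485931 +0.716144 = +0.230213

d=0.2302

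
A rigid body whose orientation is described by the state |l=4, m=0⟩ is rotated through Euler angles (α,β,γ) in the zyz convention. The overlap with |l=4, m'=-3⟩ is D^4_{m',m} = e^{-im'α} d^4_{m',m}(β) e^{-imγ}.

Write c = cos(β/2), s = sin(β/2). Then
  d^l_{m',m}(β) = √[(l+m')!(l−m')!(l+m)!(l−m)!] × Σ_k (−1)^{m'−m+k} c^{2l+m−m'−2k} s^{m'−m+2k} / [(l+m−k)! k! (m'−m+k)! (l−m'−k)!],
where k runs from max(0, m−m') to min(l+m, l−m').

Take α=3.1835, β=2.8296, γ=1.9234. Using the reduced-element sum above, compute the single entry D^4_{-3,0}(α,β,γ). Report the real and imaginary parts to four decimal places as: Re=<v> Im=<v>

First d^4_{-3,0}(β=2.8296), then the phase factors e^{-i(-3)α} and e^{-i(0)γ}:
Half-angle: c=0.155364, s=0.987857. N=√(1·5040·24·24)=1703.830978
k∈{3,4} keeps every argument non-negative
  k=3: (−1)^0·1703.8310/(144)·0.1554^5·0.9879^3 = +0.001033
  k=4: (−1)^1·1703.8310/(144)·0.1554^3·0.9879^5 = -0.041744
d^4_{-3,0}(2.8296) = +0.001033 -0.041744 = -0.040711
D = (-0.992107-0.125391i)·(-0.040711)·(+1.000000+0.000000i) = +0.040390+0.005105i

Re=0.0404 Im=0.0051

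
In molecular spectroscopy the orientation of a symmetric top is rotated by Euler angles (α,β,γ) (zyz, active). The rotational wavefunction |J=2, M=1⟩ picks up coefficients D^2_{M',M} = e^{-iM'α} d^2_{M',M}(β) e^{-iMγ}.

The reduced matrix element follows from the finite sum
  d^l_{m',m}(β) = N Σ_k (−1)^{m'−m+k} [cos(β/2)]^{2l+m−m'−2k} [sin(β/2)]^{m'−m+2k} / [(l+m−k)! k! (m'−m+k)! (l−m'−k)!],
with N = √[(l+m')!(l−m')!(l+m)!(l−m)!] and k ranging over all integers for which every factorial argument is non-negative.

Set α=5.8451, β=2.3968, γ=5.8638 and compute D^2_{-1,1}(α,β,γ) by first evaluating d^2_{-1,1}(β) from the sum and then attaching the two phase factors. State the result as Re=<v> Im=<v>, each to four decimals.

Split into d^2_{-1,1}(β=2.3968) × two z-phases.
With c≡cos(β/2)=0.363849 and s≡sin(β/2)=0.931458, N=[1·6·6·1]^{1/2}=6.000000
k∈{2,3} keeps every argument non-negative
  k=2: (−1)^0·6.0000/(2)·0.3638^2·0.9315^2 = +0.344579
  k=3: (−1)^1·6.0000/(6)·0.3638^0·0.9315^4 = -0.752754
d^2_{-1,1}(2.3968) = +0.344579 -0.752754 = -0.408175
Attach z-rotation phases: D = e^{-i(-1)(5.8451)}·(-0.408175)·e^{-i(1)(5.8638)} = -0.408104+0.007632i

Re=-0.4081 Im=0.0076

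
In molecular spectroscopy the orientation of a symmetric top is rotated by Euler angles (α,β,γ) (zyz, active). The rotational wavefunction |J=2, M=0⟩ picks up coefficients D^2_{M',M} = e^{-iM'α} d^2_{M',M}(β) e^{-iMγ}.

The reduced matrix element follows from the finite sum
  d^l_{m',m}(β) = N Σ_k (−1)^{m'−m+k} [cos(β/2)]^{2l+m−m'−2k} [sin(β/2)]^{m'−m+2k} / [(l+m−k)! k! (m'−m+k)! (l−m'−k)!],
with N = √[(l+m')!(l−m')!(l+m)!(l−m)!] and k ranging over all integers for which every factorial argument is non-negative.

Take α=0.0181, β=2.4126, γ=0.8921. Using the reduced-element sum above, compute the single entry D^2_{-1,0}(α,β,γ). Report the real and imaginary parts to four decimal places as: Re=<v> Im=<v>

Split into d^2_{-1,0}(β=2.4126) × two z-phases.
Half-angle: c=0.356479, s=0.934303. N=√(1·6·2·2)=4.898979
k: max(0,(0)−(-1))=1 … min(2+(0),2−(-1))=2
  k=1: (−1)^0·4.8990/(2)·0.3565^3·0.9343^1 = +0.103673
  k=2: (−1)^1·4.8990/(2)·0.3565^1·0.9343^3 = -0.712153
d^2_{-1,0}(2.4126) = +0.103673 -0.712153 = -0.608480
Attach z-rotation phases: D = e^{-i(-1)(0.0181)}·(-0.608480)·e^{-i(0)(0.8921)} = -0.608380-0.011013i

Re=-0.6084 Im=-0.0110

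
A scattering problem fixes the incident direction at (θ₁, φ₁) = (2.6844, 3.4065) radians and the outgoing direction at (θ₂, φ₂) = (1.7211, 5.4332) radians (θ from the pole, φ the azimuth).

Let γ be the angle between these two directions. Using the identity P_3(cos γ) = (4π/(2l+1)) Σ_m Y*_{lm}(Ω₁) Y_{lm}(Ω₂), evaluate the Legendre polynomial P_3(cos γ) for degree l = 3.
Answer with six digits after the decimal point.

Expand P_3 via completeness: Σ_{m} conj(Y_{3,m}) at Ω₁ times Y_{3,m} at Ω₂ —
  m=-3: (-0.025139, -0.025613) × (-0.334726, 0.224912) = (0.014175, 0.002919)  (running Σ = (0.014175, 0.002919))
  m=-2: (-0.154194, -0.090306) × (0.019271, -0.148353) = (-0.016369, 0.021135)  (running Σ = (-0.002193, 0.024054))
  m=-1: (-0.416593, -0.113015) × (-0.187250, -0.213146) = (0.053918, 0.109957)  (running Σ = (0.051725, 0.134011))
  m=0: (-0.343453, -0.000000) × (0.161372, 0.000000) = (-0.055424, -0.000000)  (running Σ = (-0.003699, 0.134011))
  m=1: (0.416593, -0.113015) × (0.187250, -0.213146) = (0.053918, -0.109957)  (running Σ = (0.050220, 0.024054))
  m=2: (-0.154194, 0.090306) × (0.019271, 0.148353) = (-0.016369, -0.021135)  (running Σ = (0.033851, 0.002919))
  m=3: (0.025139, -0.025613) × (0.334726, 0.224912) = (0.014175, -0.002919)  (running Σ = (0.048026, 0.000000))
Σ over m = (0.048026, 0.000000); ×(4π/7) → (0.086217, 0.000000). Real part: 0.086217

0.086217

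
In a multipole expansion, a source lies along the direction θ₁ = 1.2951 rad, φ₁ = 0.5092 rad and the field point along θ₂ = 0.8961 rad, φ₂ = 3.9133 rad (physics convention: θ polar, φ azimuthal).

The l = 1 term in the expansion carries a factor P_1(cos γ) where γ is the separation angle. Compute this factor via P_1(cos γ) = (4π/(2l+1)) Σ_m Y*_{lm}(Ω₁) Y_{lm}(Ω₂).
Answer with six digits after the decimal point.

-0.555622

Term-by-term m-sum for l=1 (normalisation 4π/3 = 4.188790):
  m=-1: (+0.290271+0.162061i) × (-0.193368+0.188144i) = -0.086620+0.023275i  (running Σ = -0.086620+0.023275i)
  m=0: (+0.133006-0.000000i) × (+0.305211+0.000000i) = +0.040595+0.000000i  (running Σ = -0.046025+0.023275i)
  m=1: (-0.290271+0.162061i) × (+0.193368+0.188144i) = -0.086620-0.023275i  (running Σ = -0.132645+0.000000i)
Accumulated sum -0.132645+0.000000i; after 4π/(2l+1) scaling, -0.555622+0.000000i ⇒ P_1 = -0.555622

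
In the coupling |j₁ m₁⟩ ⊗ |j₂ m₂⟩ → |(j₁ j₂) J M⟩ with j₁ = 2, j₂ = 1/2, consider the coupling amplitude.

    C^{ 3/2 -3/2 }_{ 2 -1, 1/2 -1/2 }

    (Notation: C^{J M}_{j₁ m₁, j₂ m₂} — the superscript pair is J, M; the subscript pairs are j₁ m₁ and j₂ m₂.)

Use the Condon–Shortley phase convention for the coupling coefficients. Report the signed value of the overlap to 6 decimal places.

triangle: 1!·3!·0!/5! = 6/120
(j±m)!: 1!·3!·0!·1!·0!·3! = 36
prefactor² = (2J+1)·Δ·N² = 36/5
  k=0: +1/(0!·1!·3!·0!·0!·0!) = 1/6
Σ = 1/6  ⇒  CG² = 36/5·(1/6)² = 1/5
CG = +√(1/5) = +0.447214

+0.447214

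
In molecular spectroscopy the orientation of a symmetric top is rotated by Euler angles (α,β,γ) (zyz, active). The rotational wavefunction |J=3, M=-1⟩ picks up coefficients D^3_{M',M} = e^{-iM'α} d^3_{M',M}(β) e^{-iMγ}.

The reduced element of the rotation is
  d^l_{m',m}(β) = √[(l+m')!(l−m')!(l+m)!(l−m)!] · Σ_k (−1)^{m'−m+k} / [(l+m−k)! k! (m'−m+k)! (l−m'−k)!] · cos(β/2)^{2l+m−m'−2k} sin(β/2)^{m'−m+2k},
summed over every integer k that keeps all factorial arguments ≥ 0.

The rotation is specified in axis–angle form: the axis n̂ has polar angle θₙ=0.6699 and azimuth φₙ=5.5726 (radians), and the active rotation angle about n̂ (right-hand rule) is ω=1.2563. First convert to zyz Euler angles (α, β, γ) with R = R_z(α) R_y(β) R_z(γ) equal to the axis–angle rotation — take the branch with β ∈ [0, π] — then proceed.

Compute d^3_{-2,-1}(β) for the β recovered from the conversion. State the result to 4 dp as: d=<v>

Axis–angle → zyz. n̂ = (sinθₙcosφₙ, sinθₙsinφₙ, cosθₙ) = (+0.470636, -0.405004, +0.783884), ω = 1.2563.
R = I cosω + sinω [n̂]ₓ + (1−cosω) n̂n̂ᵀ gives
  R = [+0.462318, -0.877083, -0.130338; +0.613789, +0.422626, -0.666821; +0.639941, +0.228283, +0.733731]
β = atan2(√(R₁₃²+R₂₃²), R₃₃) = 0.746999; α = atan2(R₂₃, R₁₃) mod 2π = 4.519361; γ = atan2(R₃₂, −R₃₁) mod 2π = 2.798939
d^3_{-2,-1}(β=0.7470) via the finite sum:
c=cos(0.746999/2)=0.931056, s=sin(0.746999/2)=0.364876; N=√[1·120·2·24]=75.894664
The bounds max(0,m−m')=1 and min(l+m,l−m')=2 give 2 terms
  k=1: (−1)^0·75.8947/(24)·0.9311^5·0.3649^1 = +0.807281
  k=2: (−1)^1·75.8947/(12)·0.9311^3·0.3649^3 = -0.247966
d^3_{-2,-1}(0.7470) = +0.807281 -0.247966 = +0.559314

d=0.5593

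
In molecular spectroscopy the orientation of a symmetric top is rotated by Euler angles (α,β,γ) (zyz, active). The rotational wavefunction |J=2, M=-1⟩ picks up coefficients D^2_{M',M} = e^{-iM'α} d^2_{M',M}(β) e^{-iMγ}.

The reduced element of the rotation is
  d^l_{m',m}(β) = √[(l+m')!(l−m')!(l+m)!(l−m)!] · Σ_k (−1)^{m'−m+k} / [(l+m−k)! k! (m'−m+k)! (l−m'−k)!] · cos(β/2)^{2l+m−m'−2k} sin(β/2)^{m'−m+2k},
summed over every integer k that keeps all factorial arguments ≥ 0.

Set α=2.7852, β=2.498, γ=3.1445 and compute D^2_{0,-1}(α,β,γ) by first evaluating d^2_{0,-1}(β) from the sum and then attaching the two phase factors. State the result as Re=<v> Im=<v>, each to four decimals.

First d^2_{0,-1}(β=2.4980), then the phase factors e^{-i(0)α} and e^{-i(-1)γ}:
Half-angle: c=0.316271, s=0.948669. N=√(2·2·1·6)=4.898979
Admissible k: 0..1 (factorial args all ≥0)
  k=0: (−1)^1·4.8990/(2)·0.3163^3·0.9487^1 = -0.073514
  k=1: (−1)^2·4.8990/(2)·0.3163^1·0.9487^3 = +0.661423
d^2_{0,-1}(2.4980) = -0.073514 +0.661423 = +0.587909
Attach z-rotation phases: D = e^{-i(0)(2.7852)}·(+0.587909)·e^{-i(-1)(3.1445)} = -0.587906-0.001709i

Re=-0.5879 Im=-0.0017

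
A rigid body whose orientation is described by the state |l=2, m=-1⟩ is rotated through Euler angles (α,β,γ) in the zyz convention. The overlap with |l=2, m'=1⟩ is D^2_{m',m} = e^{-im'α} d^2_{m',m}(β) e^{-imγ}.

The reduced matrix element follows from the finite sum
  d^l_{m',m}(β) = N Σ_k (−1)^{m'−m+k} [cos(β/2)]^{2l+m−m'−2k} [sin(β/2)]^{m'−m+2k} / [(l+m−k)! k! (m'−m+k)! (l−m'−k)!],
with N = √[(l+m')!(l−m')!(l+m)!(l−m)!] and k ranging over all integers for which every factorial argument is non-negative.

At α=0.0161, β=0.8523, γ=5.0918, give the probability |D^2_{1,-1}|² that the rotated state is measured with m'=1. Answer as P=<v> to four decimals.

P=0.1567

Split into d^2_{1,-1}(β=0.8523) × two z-phases.
Half-angle: c=0.910564, s=0.413368. N=√(6·1·1·6)=6.000000
k∈{0,1} keeps every argument non-negative
  k=0: (−1)^2·6.0000/(2)·0.9106^2·0.4134^2 = +0.425027
  k=1: (−1)^3·6.0000/(6)·0.9106^0·0.4134^4 = -0.029198
d^2_{1,-1}(0.8523) = +0.425027 -0.029198 = +0.395829
|D^2_{1,-1}|² = |d^2_{1,-1}(β)|² = (+0.395829)² = 0.156681 (the z-rotation phases have unit modulus)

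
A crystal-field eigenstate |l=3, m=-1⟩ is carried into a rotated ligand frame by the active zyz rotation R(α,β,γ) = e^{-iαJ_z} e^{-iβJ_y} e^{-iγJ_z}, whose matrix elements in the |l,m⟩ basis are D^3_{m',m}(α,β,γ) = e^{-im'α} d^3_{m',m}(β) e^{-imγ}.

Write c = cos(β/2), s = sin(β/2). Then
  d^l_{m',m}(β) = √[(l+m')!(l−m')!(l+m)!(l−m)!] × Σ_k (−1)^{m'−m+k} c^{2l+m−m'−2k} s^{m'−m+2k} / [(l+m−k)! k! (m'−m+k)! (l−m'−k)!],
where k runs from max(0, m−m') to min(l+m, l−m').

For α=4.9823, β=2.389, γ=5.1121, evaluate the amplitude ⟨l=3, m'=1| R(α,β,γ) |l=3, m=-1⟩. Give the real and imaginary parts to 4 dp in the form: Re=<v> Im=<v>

First d^3_{1,-1}(β=2.3890), then the phase factors e^{-i(1)α} and e^{-i(-1)γ}:
Half-angle: c=0.367478, s=0.930032. N=√(24·2·2·24)=48.000000
The bounds max(0,m−m')=0 and min(l+m,l−m')=2 give 3 terms
  k=0: (−1)^2·48.0000/(8)·0.3675^4·0.9300^2 = +0.094640
  k=1: (−1)^3·48.0000/(6)·0.3675^2·0.9300^4 = -0.808249
  k=2: (−1)^4·48.0000/(48)·0.3675^0·0.9300^6 = +0.647124
d^3_{1,-1}(2.3890) = +0.094640 -0.808249 +0.647124 = -0.066486
Phases: e^{-i·(1)·4.9823}=+0.266646+0.963795i, e^{-i·(-1)·5.1121}=+0.389152-0.921173i ⇒ D=-0.065926-0.008606i

Re=-0.0659 Im=-0.0086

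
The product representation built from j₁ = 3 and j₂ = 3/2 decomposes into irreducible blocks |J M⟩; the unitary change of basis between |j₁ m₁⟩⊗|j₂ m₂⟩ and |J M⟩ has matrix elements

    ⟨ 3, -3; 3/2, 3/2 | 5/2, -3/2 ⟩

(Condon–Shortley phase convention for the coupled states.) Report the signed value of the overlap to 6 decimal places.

√[6·2!4!1!/8! · 0!6!3!0!1!4!] = √(5184/7)
  +(−1)^2/∏(2,0,4,1,0,0)! = 1/48  (running 1/48)
⟨..|..⟩ = √(5184/7)·(1/48) = +0.566947

+√(9/28) ≈ +0.566947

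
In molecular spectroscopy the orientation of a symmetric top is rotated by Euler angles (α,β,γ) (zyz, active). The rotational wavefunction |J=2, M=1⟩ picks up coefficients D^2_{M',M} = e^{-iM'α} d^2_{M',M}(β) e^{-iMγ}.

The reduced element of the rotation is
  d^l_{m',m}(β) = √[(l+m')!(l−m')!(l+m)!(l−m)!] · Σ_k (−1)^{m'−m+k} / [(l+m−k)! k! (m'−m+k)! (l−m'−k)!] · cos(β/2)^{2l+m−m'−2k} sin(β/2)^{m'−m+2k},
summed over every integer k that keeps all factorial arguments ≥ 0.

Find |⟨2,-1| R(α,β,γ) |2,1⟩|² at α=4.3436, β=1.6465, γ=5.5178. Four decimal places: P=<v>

First d^2_{-1,1}(β=1.6465), then the phase factors e^{-i(-1)α} and e^{-i(1)γ}:
c=cos(1.646500/2)=0.679841, s=sin(1.646500/2)=0.733359; N=√[1·6·6·1]=6.000000
The bounds max(0,m−m')=2 and min(l+m,l−m')=3 give 2 terms
  k=2: (−1)^0·6.0000/(2)·0.6798^2·0.7334^2 = +0.745710
  k=3: (−1)^1·6.0000/(6)·0.6798^0·0.7334^4 = -0.289246
d^2_{-1,1}(1.6465) = +0.745710 -0.289246 = +0.456464
|D^2_{-1,1}|² = |d^2_{-1,1}(β)|² = (+0.456464)² = 0.208360 (the z-rotation phases have unit modulus)

P=0.2084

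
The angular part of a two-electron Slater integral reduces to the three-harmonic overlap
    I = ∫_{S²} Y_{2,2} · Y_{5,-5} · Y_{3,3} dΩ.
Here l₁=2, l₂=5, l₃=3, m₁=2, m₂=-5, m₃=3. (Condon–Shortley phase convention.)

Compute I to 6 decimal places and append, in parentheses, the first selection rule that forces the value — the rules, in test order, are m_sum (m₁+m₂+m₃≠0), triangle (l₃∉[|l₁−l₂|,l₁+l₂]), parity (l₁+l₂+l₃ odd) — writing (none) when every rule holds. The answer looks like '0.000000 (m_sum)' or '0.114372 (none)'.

-0.347235 (none)

Checks pass: Σm=0; 10 even; l₃=3∈[3,7].
(2·2+1)(2·5+1)(2·3+1) = 385
Δ: 4! 0! 6! / 11! → 1/2310
sum: t=2:+1/144 = 1/144
3j²(2 5 3; 0 0 0) = Δ·Π!·Σ² = 10/231  (sign -1)
sum: t=0:+1/17280 = 1/17280
3j²(2 5 3; 2 -5 3) = Δ·Π!·Σ² = 1/11  (sign +1)
combine: 4πI² = 385·10/231·1/11 = 50/33
take √, sign -1: I = -0.34723469
No selection rule forces the value: the integral is nonzero (none).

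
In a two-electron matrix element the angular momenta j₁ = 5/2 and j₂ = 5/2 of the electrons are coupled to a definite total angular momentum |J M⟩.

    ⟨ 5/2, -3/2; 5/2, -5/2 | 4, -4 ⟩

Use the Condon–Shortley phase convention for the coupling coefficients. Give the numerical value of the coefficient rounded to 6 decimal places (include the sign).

triangle: 1!×4!×4!/10! = 576/3628800
(j±m)!: 1!×4!×0!×5!×0!×8! = 116121600
prefactor² = (2J+1)×Δ×N² = 165888
  k=0: +1/(0!×1!×4!×0!×0!×4!) = 1/576
Σ = 1/576  ⇒  CG² = 165888×(1/576)² = 1/2
CG = +√(1/2) = +0.707107

+0.707107  (= +√(1/2))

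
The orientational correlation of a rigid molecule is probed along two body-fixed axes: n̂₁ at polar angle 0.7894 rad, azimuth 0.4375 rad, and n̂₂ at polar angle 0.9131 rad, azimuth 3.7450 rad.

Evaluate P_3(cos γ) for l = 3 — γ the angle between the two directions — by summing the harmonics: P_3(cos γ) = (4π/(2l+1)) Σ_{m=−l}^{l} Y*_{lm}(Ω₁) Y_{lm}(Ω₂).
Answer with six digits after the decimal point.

0.180691

Expand P_3 via completeness: Σ_{m} conj(Y_{3,m}) at Ω₁ times Y_{3,m} at Ω₂ —
  [-3]  conj(Y_{3,-3})(Ω₁) = +0.038133+0.144333i ; Y_{3,-3}(Ω₂) = +0.049043+0.200906i ; Δ = -0.027127+0.014740i
  [-2]  conj(Y_{3,-2})(Ω₁) = +0.232527+0.278432i ; Y_{3,-2}(Ω₂) = +0.139296-0.365649i ; Δ = +0.134198-0.046239i
  [-1]  conj(Y_{3,-1})(Ω₁) = +0.307580+0.143865i ; Y_{3,-1}(Ω₂) = -0.182886+0.126036i ; Δ = -0.074384+0.012455i
  [+0]  conj(Y_{3,0})(Ω₁) = -0.136667-0.000000i ; Y_{3,0}(Ω₂) = -0.258139+0.000000i ; Δ = +0.035279+0.000000i
  [+1]  conj(Y_{3,1})(Ω₁) = -0.307580+0.143865i ; Y_{3,1}(Ω₂) = +0.182886+0.126036i ; Δ = -0.074384-0.012455i
  [+2]  conj(Y_{3,2})(Ω₁) = +0.232527-0.278432i ; Y_{3,2}(Ω₂) = +0.139296+0.365649i ; Δ = +0.134198+0.046239i
  [+3]  conj(Y_{3,3})(Ω₁) = -0.038133+0.144333i ; Y_{3,3}(Ω₂) = -0.049043+0.200906i ; Δ = -0.027127-0.014740i
Σ over m = +0.100653+0.000000i; ×(4π/7) → +0.180691+0.000000i. Real part: 0.180691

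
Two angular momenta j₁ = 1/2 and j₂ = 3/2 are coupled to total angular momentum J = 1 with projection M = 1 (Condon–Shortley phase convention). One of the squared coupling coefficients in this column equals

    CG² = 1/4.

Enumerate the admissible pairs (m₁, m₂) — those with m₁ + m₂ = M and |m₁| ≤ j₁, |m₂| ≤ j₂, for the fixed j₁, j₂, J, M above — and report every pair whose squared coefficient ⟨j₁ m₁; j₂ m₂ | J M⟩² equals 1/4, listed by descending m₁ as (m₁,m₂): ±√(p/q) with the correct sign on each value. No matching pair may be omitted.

Admissible pairs with m₁+m₂ = M = 1: (-1/2,3/2), (1/2,1/2)
  (m₁,m₂)=(1/2,1/2): CG² = 1/4, CG = +√(1/4)   ← matches the target
  (m₁,m₂)=(-1/2,3/2): CG² = 3/4, CG = −√(3/4)
Pairs with CG² = 1/4: (1/2,1/2): +√(1/4)

(1/2,1/2): +√(1/4)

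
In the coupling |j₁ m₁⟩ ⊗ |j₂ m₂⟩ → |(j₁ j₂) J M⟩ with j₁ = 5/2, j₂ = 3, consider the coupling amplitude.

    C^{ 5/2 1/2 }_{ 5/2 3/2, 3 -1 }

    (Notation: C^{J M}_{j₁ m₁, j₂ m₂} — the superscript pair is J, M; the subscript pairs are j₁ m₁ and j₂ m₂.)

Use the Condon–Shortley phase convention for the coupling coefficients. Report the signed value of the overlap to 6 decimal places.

j₁+j₂−J=3  J+j₁−j₂=2  J−j₁+j₂=3  j₁+j₂+J+1=9
(j₁±m₁, j₂±m₂, J±M) = (4,1,2,4,3,2)
P² = 576/35
sum k=0..1:
  [0] +1/12 = 1/12
  [1] −1/8 = -1/8
S = -1/24
C² = P²·S² = 1/35 ; C = -0.169031

−√(1/35) ≈ -0.169031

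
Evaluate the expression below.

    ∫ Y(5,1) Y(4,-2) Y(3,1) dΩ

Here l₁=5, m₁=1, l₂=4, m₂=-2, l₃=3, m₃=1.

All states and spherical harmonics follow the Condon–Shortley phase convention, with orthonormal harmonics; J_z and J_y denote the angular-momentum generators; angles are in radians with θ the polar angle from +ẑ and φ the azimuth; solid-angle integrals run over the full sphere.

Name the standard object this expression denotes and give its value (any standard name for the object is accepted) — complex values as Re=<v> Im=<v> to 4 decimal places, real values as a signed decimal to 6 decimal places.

Gaunt coefficient, +0.106335

This is a Gaunt coefficient — the integral of a triple product of spherical harmonics over the sphere.
Checks pass: Σm=0; 12 even; l₃=3∈[1,9].
(2·5+1)(2·4+1)(2·3+1) = 693
Δ: 6! 4! 2! / 13! → 1/180180
sum: t=2:+1/576 t=3:−1/144 t=4:+1/576 = -1/288
3j²(5 4 3; 0 0 0) = Δ·Π!·Σ² = 20/1001  (sign +1)
sum: t=0:+1/34560 t=1:−1/720 t=2:+1/384 = 43/34560
3j²(5 4 3; 1 -2 1) = Δ·Π!·Σ² = 1849/180180  (sign +1)
combine: 4πI² = 693·20/1001·1849/180180 = 1849/13013
take √, sign +1: I = 0.10633465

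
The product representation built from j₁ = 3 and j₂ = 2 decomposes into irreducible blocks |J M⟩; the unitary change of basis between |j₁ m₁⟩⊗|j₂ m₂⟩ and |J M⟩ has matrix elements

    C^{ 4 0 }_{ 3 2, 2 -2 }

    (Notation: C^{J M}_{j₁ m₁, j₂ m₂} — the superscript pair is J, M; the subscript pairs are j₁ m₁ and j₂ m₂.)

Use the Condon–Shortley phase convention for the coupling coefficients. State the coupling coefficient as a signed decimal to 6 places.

j₁+j₂−J=1  J+j₁−j₂=5  J−j₁+j₂=3  j₁+j₂+J+1=10
(j₁±m₁, j₂±m₂, J±M) = (5,1,0,4,4,4)
P² = 20736/7
sum k=0..0:
  [0] +1/144 = 1/144
S = 1/144
C² = P²·S² = 1/7 ; C = +0.377964

+√(1/7) ≈ +0.377964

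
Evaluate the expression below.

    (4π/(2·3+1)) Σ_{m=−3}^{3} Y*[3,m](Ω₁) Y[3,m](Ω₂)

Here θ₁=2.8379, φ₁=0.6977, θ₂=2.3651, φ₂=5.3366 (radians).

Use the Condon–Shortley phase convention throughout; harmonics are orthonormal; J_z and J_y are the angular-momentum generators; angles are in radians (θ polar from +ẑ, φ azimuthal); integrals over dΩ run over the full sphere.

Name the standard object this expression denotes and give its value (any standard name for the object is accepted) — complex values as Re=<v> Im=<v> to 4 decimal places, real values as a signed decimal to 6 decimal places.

Legendre polynomial (addition theorem), -0.261676

This sum is the spherical-harmonic addition theorem: it equals the Legendre polynomial P_l(cos γ) of the angle γ between the two directions.
Term-by-term m-sum for l=3 (normalisation 4π/7 = 1.795196):
  term(m=-3) = (0.000350, -0.001563)   from Y*(Ω₁)=(-0.005566, 0.009670), Y(Ω₂)=(-0.137096, 0.042685)
  term(m=-2) = (-0.030889, -0.004573)   from Y*(Ω₁)=(-0.015218, -0.085874), Y(Ω₂)=(0.113433, -0.339594)
  term(m=-1) = (-0.008819, 0.119787)   from Y*(Ω₁)=(0.263131, 0.220599), Y(Ω₂)=(0.204444, 0.283838)
  term(m=+0) = (-0.067050, -0.000000)   from Y*(Ω₁)=(-0.552972, -0.000000), Y(Ω₂)=(0.121254, 0.000000)
  term(m=+1) = (-0.008819, -0.119787)   from Y*(Ω₁)=(-0.263131, 0.220599), Y(Ω₂)=(-0.204444, 0.283838)
  term(m=+2) = (-0.030889, 0.004573)   from Y*(Ω₁)=(-0.015218, 0.085874), Y(Ω₂)=(0.113433, 0.339594)
  term(m=+3) = (0.000350, 0.001563)   from Y*(Ω₁)=(0.005566, 0.009670), Y(Ω₂)=(0.137096, 0.042685)
Accumulated sum (-0.145764, 0.000000); after 4π/(2l+1) scaling, (-0.261676, 0.000000) ⇒ P_3 = -0.261676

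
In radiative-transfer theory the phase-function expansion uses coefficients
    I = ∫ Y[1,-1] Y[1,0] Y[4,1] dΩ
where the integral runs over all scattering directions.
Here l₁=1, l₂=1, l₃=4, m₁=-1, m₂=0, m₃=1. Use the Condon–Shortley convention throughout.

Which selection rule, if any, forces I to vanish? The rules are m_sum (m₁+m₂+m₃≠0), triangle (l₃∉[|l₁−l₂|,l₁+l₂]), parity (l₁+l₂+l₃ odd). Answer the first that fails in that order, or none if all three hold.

m₁+m₂+m₃ = -1 + 0 + 1 = 0  ✓
triangle: need |l₁−l₂| ≤ l₃ ≤ l₁+l₂ = [0,2]; l₃=4 is outside  ✗
parity: l₁+l₂+l₃ = 6 is even

triangle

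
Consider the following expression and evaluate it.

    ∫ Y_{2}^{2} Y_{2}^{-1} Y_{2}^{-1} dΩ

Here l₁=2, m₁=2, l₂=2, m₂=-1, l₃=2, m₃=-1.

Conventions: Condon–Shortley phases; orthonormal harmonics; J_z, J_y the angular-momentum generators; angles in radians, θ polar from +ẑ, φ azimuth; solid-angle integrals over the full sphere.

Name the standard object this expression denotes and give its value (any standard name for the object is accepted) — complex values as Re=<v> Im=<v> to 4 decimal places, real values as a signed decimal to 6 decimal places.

Gaunt coefficient, +0.220728

This is a Gaunt coefficient — the integral of a triple product of spherical harmonics over the sphere.
Rules hold: Σm=0, L=6 even, 0≤2≤4.
N = 5·5·5 = 125
Δ = 2!·2!·2!/7! = 1/630
Racah Σ t=0..2: t=0:+1/8 t=1:−1/1 t=2:+1/8 = -3/4
⇒ 3j(2 2 2; 0 0 0)² = 2/35, sgn -1
Racah Σ t=0..0: t=0:+1/4 = 1/4
⇒ 3j(2 2 2; 2 -1 -1)² = 3/35, sgn -1
4πI² = N·(3j₀)²·(3jₘ)² = 30/49
I = +1·√(0.612245/4π) = 0.22072812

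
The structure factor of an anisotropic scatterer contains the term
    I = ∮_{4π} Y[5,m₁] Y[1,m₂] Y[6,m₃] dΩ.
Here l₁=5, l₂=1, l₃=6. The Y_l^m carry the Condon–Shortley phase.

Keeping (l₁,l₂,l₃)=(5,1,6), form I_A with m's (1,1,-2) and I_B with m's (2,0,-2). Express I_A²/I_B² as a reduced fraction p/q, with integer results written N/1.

7/8

Shared (l₁,l₂,l₃)=(5,1,6): N and (l;000)² cancel in I_A²/I_B².
A: Δ = 0!·10!·2!/13! = 1/858; Racah Σ t=0..0: t=0:+1/34560 = 1/34560; ⇒ 3j(5 1 6; 1 1 -2)² = 14/429, sgn +1
B: Δ = 0!·10!·2!/13! = 1/858; Racah Σ t=0..0: t=0:+1/30240 = 1/30240; ⇒ 3j(5 1 6; 2 0 -2)² = 16/429, sgn +1
I_A²/I_B² = (14/429)/(16/429) = 7/8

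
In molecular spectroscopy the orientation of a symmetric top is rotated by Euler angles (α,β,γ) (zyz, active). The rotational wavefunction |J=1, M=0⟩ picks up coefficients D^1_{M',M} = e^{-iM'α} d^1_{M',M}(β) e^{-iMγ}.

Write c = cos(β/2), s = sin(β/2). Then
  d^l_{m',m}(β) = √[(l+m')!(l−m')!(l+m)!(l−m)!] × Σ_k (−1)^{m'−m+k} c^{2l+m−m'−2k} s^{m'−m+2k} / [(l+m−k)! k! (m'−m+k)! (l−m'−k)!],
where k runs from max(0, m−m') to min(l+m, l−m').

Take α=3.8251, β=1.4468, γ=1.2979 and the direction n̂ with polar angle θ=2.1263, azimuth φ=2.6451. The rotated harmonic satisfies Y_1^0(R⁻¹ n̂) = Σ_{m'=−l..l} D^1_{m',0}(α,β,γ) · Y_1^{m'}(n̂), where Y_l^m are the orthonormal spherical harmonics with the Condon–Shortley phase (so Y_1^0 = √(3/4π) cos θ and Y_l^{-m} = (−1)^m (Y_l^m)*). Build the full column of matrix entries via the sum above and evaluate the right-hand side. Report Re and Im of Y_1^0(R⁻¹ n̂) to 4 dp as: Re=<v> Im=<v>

Re=0.1251 Im=0.0000

Need the full column D^1_{m',0} for m'=−1..1 at α=3.8251, β=1.4468, γ=1.2979.
cos(β/2)=0.749559, sin(β/2)=0.661937
d^1_{-1,0}: single k=1 term ⇒ +0.701678;  D = -0.544055-0.443121i
d^1_{0,0}: k∈[0..1] ⇒ +0.561839 -0.438161 = +0.123679;  D = +0.123679+0.000000i
d^1_{1,0}: single k=0 term ⇒ -0.701678;  D = +0.544055-0.443121i
Y_1^{m'}(θ=2.1263,φ=2.6451) and Σ D·Y over m':
  (-0.5441-0.4431i)·(-0.2581-0.1398i)  (+0.1237+0.0000i)·(-0.2577+0.0000i)  (+0.5441-0.4431i)·(+0.2581-0.1398i)
Y_1^0(R⁻¹ n̂) = +0.125052+0.000000i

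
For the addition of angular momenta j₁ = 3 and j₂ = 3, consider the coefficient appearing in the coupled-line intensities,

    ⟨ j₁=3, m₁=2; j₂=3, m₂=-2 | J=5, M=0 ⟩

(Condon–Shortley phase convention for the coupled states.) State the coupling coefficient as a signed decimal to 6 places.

+0.436436

triangle: 1!*5!*5!/12! = 14400/479001600
(j±m)!: 5!*1!*1!*5!*5!*5! = 207360000
prefactor² = (2J+1)*Δ*N² = 480000/7
  k=0: +1/(0!*1!*1!*1!*4!*4!) = 1/576
  k=1: −1/(1!*0!*0!*0!*5!*5!) = -1/14400
Σ = 1/600  ⇒  CG² = 480000/7*(1/600)² = 4/21
CG = +√(4/21) = +0.436436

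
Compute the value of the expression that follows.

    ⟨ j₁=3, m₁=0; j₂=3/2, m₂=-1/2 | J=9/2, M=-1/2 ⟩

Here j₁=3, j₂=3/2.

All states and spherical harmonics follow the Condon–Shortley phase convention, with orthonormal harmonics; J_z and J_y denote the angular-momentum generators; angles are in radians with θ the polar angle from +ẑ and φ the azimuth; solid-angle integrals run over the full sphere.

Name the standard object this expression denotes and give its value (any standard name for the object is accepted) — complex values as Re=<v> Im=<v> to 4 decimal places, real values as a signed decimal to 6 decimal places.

Clebsch–Gordan coefficient, +√(10/21) ≈ +0.690066

This is a Clebsch–Gordan (vector-coupling) coefficient.
√[10·0!6!3!/10! · 3!3!1!2!4!5!] = √(17280/7)
  +(−1)^0/∏(0,0,3,1,3,2)! = 1/72  (running 1/72)
⟨..|..⟩ = √(17280/7)·(1/72) = +0.690066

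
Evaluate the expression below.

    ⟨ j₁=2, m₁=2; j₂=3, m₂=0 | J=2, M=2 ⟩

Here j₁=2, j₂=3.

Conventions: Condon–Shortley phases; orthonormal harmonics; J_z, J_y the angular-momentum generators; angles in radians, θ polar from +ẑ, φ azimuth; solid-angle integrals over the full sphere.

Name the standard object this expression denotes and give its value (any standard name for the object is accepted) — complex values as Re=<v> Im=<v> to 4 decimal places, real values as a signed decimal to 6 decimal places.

Clebsch–Gordan coefficient, +√(1/14) ≈ +0.267261

This is a Clebsch–Gordan (vector-coupling) coefficient.
√[5·3!1!3!/8! · 4!0!3!3!4!0!] = √(648/7)
  +(−1)^0/∏(0,3,0,3,1,0)! = 1/36  (running 1/36)
⟨..|..⟩ = √(648/7)·(1/36) = +0.267261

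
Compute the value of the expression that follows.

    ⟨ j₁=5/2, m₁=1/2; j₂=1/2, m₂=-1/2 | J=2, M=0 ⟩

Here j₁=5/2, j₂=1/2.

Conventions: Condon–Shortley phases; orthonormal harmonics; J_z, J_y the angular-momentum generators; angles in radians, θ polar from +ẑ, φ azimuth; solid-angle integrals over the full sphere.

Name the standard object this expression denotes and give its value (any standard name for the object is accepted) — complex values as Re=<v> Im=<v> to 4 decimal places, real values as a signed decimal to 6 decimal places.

Clebsch–Gordan coefficient, +√(1/2) ≈ +0.707107

This is a Clebsch–Gordan (vector-coupling) coefficient.
j₁+j₂−J=1  J+j₁−j₂=4  J−j₁+j₂=0  j₁+j₂+J+1=6
(j₁±m₁, j₂±m₂, J±M) = (3,2,0,1,2,2)
P² = 8
sum k=0..0:
  [0] +1/4 = 1/4
S = 1/4
C² = P²·S² = 1/2 ; C = +0.707107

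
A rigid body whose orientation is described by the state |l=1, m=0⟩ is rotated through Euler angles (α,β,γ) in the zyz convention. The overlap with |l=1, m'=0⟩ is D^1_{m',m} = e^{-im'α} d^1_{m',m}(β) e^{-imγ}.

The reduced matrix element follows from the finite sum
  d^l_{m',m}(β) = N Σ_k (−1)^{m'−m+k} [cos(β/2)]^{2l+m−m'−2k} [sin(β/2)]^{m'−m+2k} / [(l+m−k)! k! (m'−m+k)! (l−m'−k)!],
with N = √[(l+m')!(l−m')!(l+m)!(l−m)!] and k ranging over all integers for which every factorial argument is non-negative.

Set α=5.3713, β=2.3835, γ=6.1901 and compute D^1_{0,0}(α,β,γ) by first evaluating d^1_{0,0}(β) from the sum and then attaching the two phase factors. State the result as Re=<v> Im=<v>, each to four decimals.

Re=-0.7261 Im=0.0000

D^1_{0,0}(5.3713,2.3835,6.1901) = e^{-i·0·5.3713}·d^1_{0,0}(2.3835)·e^{-i·0·6.1901}. Compute d first:
Half-angle: c=0.370035, s=0.929018. N=√(1·1·1·1)=1.000000
k∈{0,1} keeps every argument non-negative
  k=0: (−1)^0·1.0000/(1)·0.3700^2·0.9290^0 = +0.136926
  k=1: (−1)^1·1.0000/(1)·0.3700^0·0.9290^2 = -0.863074
d^1_{0,0}(2.3835) = +0.136926 -0.863074 = -0.726149
D = (+1.000000+0.000000i)·(-0.726149)·(+1.000000+0.000000i) = -0.726149+0.000000i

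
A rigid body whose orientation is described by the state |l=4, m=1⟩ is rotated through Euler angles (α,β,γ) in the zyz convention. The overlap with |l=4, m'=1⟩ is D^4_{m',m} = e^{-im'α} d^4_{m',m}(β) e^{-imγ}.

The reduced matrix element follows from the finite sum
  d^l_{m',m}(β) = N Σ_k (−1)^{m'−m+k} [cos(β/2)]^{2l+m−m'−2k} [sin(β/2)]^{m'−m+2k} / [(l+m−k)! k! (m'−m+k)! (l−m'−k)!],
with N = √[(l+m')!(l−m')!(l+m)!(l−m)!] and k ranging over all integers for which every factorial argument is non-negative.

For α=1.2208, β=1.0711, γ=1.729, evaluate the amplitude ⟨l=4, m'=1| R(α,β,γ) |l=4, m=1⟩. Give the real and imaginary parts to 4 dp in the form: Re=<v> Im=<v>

Re=0.2933 Im=0.0570

D^4_{1,1}(1.2208,1.0711,1.7290) = e^{-i·1·1.2208}·d^4_{1,1}(1.0711)·e^{-i·1·1.7290}. Compute d first:
Half-angle: c=0.859988, s=0.510314. N=√(120·6·120·6)=720.000000
The bounds max(0,m−m')=0 and min(l+m,l−m')=3 give 4 terms
  k=0: (−1)^0·720.0000/(720)·0.8600^8·0.5103^0 = +0.299185
  k=1: (−1)^1·720.0000/(48)·0.8600^6·0.5103^2 = -1.580233
  k=2: (−1)^2·720.0000/(24)·0.8600^4·0.5103^4 = +1.112862
  k=3: (−1)^3·720.0000/(72)·0.8600^2·0.5103^6 = -0.130620
d^4_{1,1}(1.0711) = +0.299185 -1.580233 +1.112862 -0.130620 = -0.298806
D = (+0.342894-0.939374i)·(-0.298806)·(-0.157545-0.987512i) = +0.293327+0.056958i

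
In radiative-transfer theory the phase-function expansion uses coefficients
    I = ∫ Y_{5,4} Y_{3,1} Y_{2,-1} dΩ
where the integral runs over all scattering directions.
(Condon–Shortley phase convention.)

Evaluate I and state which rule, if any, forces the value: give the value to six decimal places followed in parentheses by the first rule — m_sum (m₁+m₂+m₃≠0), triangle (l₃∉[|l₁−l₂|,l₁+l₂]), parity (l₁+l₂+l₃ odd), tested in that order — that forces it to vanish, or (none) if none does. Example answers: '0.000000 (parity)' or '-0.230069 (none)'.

4 + 1 − 1 = 4 ≠ 0: azimuthal integral kills it; I = 0

0.000000 (m_sum)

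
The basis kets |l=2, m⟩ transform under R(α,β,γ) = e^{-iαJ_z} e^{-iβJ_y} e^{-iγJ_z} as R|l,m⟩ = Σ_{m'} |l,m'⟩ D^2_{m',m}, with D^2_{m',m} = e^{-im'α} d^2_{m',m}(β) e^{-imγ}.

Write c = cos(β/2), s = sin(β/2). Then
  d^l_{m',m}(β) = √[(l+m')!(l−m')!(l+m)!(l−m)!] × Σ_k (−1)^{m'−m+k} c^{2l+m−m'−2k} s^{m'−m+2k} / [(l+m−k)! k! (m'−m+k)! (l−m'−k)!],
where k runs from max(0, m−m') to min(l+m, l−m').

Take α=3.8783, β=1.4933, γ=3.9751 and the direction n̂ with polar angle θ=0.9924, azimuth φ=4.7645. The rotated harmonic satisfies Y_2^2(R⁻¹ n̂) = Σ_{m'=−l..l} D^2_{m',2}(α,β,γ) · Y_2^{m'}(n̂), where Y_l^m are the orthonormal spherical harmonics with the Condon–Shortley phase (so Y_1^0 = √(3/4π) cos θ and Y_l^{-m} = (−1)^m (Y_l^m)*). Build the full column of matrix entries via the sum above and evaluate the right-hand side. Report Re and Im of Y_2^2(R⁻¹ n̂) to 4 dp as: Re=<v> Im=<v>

Need the full column D^2_{m',2} for m'=−2..2 at α=3.8783, β=1.4933, γ=3.9751.
cos(β/2)=0.733968, sin(β/2)=0.679184
d^2_{-2,2}: single k=4 term ⇒ +0.212789;  D = +0.208814-0.040939i
d^2_{-1,2}: single k=3 term ⇒ +0.459906;  D = -0.274834+0.368754i
d^2_{0,2}: single k=2 term ⇒ +0.608702;  D = -0.058478-0.605887i
d^2_{1,2}: single k=1 term ⇒ +0.537093;  D = +0.397396+0.361310i
d^2_{2,2}: single k=0 term ⇒ +0.290208;  D = -0.290208-0.000338i
Y_2^{m'}(θ=0.9924,φ=4.7645) and Σ D·Y over m':
  (+0.2088-0.0409i)·(-0.2694+0.0282i)  (-0.2748+0.3688i)·(+0.0184+0.3532i)  (-0.0585-0.6059i)·(-0.0326+0.0000i)  (+0.3974+0.3613i)·(-0.0184+0.3532i)  (-0.2902-0.0003i)·(-0.2694-0.0282i)
Y_2^2(R⁻¹ n̂) = -0.245237+0.088362i

Re=-0.2452 Im=0.0884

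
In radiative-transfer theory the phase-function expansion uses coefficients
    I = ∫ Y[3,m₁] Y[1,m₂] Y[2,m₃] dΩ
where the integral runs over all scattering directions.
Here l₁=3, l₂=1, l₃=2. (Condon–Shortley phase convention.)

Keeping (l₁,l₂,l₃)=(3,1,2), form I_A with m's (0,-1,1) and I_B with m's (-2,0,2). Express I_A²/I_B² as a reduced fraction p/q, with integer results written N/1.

l's match ⇒ only the (l;m) 3-j factors differ between A and B.
A: triangle coeff Δ(3,1,2) = 1/105; Σ_t [0,0]: t=0:+1/12 = 1/12; (3j)²=1/35 [(3 1 2; 0 -1 1)], sign=-1
B: triangle coeff Δ(3,1,2) = 1/105; Σ_t [1,1]: t=1:−1/24 = -1/24; (3j)²=1/21 [(3 1 2; -2 0 2)], sign=-1
I_A²/I_B² = (1/35)/(1/21) = 3/5

3/5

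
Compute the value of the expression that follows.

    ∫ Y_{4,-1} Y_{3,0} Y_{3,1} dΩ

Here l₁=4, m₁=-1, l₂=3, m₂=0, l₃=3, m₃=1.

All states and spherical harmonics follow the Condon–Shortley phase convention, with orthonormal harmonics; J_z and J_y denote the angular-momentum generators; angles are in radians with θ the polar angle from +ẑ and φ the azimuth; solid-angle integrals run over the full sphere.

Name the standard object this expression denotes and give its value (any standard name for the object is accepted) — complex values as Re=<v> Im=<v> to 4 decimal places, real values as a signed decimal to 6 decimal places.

This is a Gaunt coefficient — the integral of a triple product of spherical harmonics over the sphere.
Checks pass: Σm=0; 10 even; l₃=3∈[1,7].
(2·4+1)(2·3+1)(2·3+1) = 441
Δ: 4! 4! 2! / 11! → 1/34650
sum: t=1:−1/72 t=2:+1/16 t=3:−1/72 = 5/144
3j²(4 3 3; 0 0 0) = Δ·Π!·Σ² = 2/77  (sign -1)
sum: t=1:−1/288 t=2:+1/24 t=3:−1/48 = 5/288
3j²(4 3 3; -1 0 1) = Δ·Π!·Σ² = 5/462  (sign +1)
combine: 4πI² = 441·2/77·5/462 = 15/121
take √, sign -1: I = -0.09932258

Gaunt coefficient, -0.099323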